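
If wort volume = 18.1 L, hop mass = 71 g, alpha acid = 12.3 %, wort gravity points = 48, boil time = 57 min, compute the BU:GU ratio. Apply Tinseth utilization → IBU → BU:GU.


U = 1.65·0.000125^(GP/1000)·(1−e^(−0.04t))/4.15;  IBU = (α/100)·m·U·1000/V;  BU:GU = IBU/GP
U = 1.65·0.000125^(48/1000)·(1−e^(−0.04·57))/4.15 = 0.2319
IBU = (12.3/100)·71·0.2319·1000/18.1 = 111.8694
BU:GU = 111.8694/48

2.3306


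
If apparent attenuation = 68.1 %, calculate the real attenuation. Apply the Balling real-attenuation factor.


RA = AA · 0.8192
RA = 68.1 · 0.8192

55.7875 %


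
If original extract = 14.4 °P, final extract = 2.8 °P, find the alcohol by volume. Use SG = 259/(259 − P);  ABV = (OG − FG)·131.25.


OG = 259/(259 − 14.4) = 1.0589
FG = 259/(259 − 2.8) = 1.0109
ABV = (1.0589 − 1.0109)·131.25

6.2925 % ABV


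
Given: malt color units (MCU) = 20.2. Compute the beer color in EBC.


SRM = 1.4922·MCU^0.6859;  EBC = SRM·1.97
SRM = 1.4922·20.2^0.6859 = 11.7265
EBC = 11.7265·1.97

23.1012 EBC


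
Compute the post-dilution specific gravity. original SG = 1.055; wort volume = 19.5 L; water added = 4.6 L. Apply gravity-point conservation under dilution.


SG_new = 1 + (SG_old − 1)·V_old/(V_old + V_water)
pts = (1.055 − 1)·1000·19.5/(19.5 + 4.6) = 44.5021
SG_new = 1 + 44.5021/1000

1.0445


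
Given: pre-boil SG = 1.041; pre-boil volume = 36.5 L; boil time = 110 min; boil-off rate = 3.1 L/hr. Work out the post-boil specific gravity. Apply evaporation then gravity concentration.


V_post = V_pre − rate·(t/60);  SG_post = 1 + (SG_pre−1)·V_pre/V_post
V_post = 36.5 − 3.1·(110/60) = 30.8167
SG_post = 1 + (1.041 − 1)·36.5/30.8167

1.0486


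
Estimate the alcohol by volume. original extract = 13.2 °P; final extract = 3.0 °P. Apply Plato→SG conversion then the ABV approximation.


SG = 259/(259 − P);  ABV = (OG − FG)·131.25
OG = 259/(259 − 13.2) = 1.0537
FG = 259/(259 − 3.0) = 1.0117
ABV = (1.0537 − 1.0117)·131.25

5.5103 % ABV


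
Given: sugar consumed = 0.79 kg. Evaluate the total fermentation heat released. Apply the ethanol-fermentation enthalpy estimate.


Q = m_sugar · 590 kJ/kg
Q = 0.79 · 590

466.1000 kJ


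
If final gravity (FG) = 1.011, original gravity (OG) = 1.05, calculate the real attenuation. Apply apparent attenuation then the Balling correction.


AA = (OG−FG)/(OG−1)·100;  RA = AA·0.8192
AA = (1.05 − 1.011)/(1.05 − 1)·100 = 78.0000
RA = 78.0000·0.8192

63.8976 %


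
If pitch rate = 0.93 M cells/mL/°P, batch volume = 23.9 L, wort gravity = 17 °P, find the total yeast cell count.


cells (billions) = rate · V_L · °P
cells = 0.93 · 23.9 · 17

377.8590 billion cells


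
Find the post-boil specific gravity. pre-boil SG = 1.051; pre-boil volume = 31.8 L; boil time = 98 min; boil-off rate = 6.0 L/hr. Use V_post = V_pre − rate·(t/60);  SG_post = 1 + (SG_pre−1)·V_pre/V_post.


V_post = 31.8 − 6.0·(98/60) = 22.0000
SG_post = 1 + (1.051 − 1)·31.8/22.0000

1.0737


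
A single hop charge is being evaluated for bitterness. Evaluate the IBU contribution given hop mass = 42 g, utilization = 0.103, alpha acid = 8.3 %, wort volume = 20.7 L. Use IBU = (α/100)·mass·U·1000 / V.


IBU = (8.3/100)·42·0.103·1000 / 20.7

17.3458 IBU


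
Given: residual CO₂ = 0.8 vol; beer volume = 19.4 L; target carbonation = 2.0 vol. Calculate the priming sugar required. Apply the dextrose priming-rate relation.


sugar = (target − residual)·4.0·V
sugar = (2.0 − 0.8)·4.0·19.4

93.1200 g


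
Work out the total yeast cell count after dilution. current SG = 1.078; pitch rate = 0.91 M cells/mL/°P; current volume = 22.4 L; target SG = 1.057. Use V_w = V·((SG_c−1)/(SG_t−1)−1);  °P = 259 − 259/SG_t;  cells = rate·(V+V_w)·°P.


V_w = 22.4·((1.078−1)/(1.057−1)−1) = 8.2526
V_final = 22.4 + 8.2526 = 30.6526
°P = 259 − 259/1.057 = 13.9669
cells = 0.91·30.6526·13.9669

389.5909 billion cells


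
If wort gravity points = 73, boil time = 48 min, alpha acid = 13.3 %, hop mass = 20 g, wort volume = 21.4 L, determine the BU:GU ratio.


U = 1.65·0.000125^(GP/1000)·(1−e^(−0.04t))/4.15;  IBU = (α/100)·m·U·1000/V;  BU:GU = IBU/GP
U = 1.65·0.000125^(73/1000)·(1−e^(−0.04·48))/4.15 = 0.1761
IBU = (13.3/100)·20·0.1761·1000/21.4 = 21.8840
BU:GU = 21.8840/73

0.2998


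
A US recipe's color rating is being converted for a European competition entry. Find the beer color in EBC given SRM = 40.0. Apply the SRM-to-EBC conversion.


EBC = SRM · 1.97
EBC = 40.0 · 1.97

78.8000 EBC


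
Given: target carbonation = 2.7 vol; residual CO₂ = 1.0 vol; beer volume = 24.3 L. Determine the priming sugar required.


sugar = (target − residual)·4.0·V
sugar = (2.7 − 1.0)·4.0·24.3

165.2400 g


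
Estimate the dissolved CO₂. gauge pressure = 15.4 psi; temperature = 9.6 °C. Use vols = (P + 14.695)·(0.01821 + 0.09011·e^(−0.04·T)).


vols = (15.4 + 14.695)·(0.01821 + 0.09011·e^(−0.04·9.6))

2.3952 volumes


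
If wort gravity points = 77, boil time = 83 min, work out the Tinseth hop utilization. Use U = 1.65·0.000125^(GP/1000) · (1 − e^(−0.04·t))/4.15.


bigness = 1.65·0.000125^(77/1000) = 0.8259
boil_factor = (1 − e^(−0.04·83))/4.15 = 0.2323
U = 0.8259 · 0.2323

0.1918


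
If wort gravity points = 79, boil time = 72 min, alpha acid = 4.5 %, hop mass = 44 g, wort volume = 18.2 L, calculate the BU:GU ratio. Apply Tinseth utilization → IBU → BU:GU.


U = 1.65·0.000125^(GP/1000)·(1−e^(−0.04t))/4.15;  IBU = (α/100)·m·U·1000/V;  BU:GU = IBU/GP
U = 1.65·0.000125^(79/1000)·(1−e^(−0.04·72))/4.15 = 0.1845
IBU = (4.5/100)·44·0.1845·1000/18.2 = 20.0722
BU:GU = 20.0722/79

0.2541


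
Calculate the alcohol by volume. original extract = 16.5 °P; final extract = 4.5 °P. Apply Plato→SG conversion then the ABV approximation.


SG = 259/(259 − P);  ABV = (OG − FG)·131.25
OG = 259/(259 − 16.5) = 1.0680
FG = 259/(259 − 4.5) = 1.0177
ABV = (1.0680 − 1.0177)·131.25

6.6097 % ABV


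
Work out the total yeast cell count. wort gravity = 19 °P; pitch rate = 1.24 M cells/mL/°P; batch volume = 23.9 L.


cells (billions) = rate · V_L · °P
cells = 1.24 · 23.9 · 19

563.0840 billion cells


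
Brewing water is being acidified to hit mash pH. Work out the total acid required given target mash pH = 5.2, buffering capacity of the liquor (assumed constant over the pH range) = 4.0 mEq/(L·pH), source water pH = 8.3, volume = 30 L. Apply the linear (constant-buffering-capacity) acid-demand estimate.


acid = buffering capacity · (pH_source − pH_target) · V
acid = 4.0 · (8.3 − 5.2) · 30

372.0000 mEq


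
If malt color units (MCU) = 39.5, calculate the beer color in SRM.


SRM = 1.4922 · MCU^0.6859
SRM = 1.4922 · 39.5^0.6859

18.5752 SRM


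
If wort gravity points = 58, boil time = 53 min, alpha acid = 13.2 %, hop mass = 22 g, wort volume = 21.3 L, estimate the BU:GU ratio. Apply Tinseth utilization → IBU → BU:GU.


U = 1.65·0.000125^(GP/1000)·(1−e^(−0.04t))/4.15;  IBU = (α/100)·m·U·1000/V;  BU:GU = IBU/GP
U = 1.65·0.000125^(58/1000)·(1−e^(−0.04·53))/4.15 = 0.2077
IBU = (13.2/100)·22·0.2077·1000/21.3 = 28.3231
BU:GU = 28.3231/58

0.4883


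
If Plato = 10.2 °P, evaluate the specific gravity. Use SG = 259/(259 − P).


SG = 259/(259 − 10.2)

1.0410


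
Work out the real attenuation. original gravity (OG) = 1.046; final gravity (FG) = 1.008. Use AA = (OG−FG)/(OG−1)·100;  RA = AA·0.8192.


AA = (1.046 − 1.008)/(1.046 − 1)·100 = 82.6087
RA = 82.6087·0.8192

67.6730 %


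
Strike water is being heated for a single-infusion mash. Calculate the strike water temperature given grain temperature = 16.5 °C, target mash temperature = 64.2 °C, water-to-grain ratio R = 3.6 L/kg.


T_strike = (0.41/R)·(T_mash − T_grain) + T_mash
T_strike = (0.41/3.6)·(64.2 − 16.5) + 64.2

69.6325 °C


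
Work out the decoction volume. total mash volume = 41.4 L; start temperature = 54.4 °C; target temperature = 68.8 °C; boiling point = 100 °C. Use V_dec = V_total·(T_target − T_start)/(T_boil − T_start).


V_dec = 41.4·(68.8 − 54.4)/(100 − 54.4)

13.0737 L


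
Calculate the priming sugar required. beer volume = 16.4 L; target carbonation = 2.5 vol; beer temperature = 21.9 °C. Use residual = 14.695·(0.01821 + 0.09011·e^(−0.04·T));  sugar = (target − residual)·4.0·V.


residual = 14.695·(0.01821 + 0.09011·e^(−0.04·21.9)) = 0.8190
sugar = (2.5 − 0.8190)·4.0·16.4

110.2710 g


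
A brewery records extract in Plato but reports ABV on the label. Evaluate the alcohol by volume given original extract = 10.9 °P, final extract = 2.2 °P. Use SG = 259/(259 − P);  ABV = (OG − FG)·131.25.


OG = 259/(259 − 10.9) = 1.0439
FG = 259/(259 − 2.2) = 1.0086
ABV = (1.0439 − 1.0086)·131.25

4.6419 % ABV


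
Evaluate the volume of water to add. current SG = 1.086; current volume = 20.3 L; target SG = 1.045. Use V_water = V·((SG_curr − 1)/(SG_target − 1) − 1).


V_water = 20.3·((1.086 − 1)/(1.045 − 1) − 1)

18.4956 L


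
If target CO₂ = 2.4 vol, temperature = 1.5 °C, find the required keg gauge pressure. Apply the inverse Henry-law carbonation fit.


psi = vols/(0.01821 + 0.09011·e^(−0.04·T)) − 14.695
psi = 2.4/(0.01821 + 0.09011·e^(−0.04·1.5)) − 14.695

8.5896 psi


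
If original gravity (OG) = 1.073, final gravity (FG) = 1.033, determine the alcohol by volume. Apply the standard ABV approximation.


ABV = (OG − FG) · 131.25
ABV = (1.073 − 1.033) · 131.25

5.2500 % ABV


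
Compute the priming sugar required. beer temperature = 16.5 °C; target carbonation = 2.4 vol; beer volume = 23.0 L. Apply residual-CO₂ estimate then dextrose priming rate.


residual = 14.695·(0.01821 + 0.09011·e^(−0.04·T));  sugar = (target − residual)·4.0·V
residual = 14.695·(0.01821 + 0.09011·e^(−0.04·16.5)) = 0.9520
sugar = (2.4 − 0.9520)·4.0·23.0

133.2166 g


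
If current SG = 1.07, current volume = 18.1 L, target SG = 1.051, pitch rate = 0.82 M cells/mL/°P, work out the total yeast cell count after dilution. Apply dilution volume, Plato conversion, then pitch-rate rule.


V_w = V·((SG_c−1)/(SG_t−1)−1);  °P = 259 − 259/SG_t;  cells = rate·(V+V_w)·°P
V_w = 18.1·((1.07−1)/(1.051−1)−1) = 6.7431
V_final = 18.1 + 6.7431 = 24.8431
°P = 259 − 259/1.051 = 12.5680
cells = 0.82·24.8431·12.5680

256.0280 billion cells


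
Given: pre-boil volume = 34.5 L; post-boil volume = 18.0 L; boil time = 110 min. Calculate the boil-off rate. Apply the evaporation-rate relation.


rate = (V_pre − V_post) / (t_min/60)
rate = (34.5 − 18.0) / (110/60)

9.0000 L/hr


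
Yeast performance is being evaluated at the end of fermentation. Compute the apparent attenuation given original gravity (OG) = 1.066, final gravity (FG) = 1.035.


AA = (OG − FG)/(OG − 1) · 100
AA = (1.066 − 1.035)/(1.066 − 1) · 100

46.9697 %


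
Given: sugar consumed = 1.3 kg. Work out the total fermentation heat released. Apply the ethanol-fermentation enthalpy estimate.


Q = m_sugar · 590 kJ/kg
Q = 1.3 · 590

767.0000 kJ


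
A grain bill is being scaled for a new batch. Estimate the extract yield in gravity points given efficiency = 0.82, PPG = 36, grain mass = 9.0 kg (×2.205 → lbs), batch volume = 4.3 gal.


points = lbs × PPG × eff / vol
lbs = 9.0 × 2.205 = 19.8450
points = 19.8450 × 36 × 0.82 / 4.3

136.2382 points


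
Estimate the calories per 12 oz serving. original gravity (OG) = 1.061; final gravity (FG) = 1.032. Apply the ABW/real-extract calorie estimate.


ABW = (OG−FG)·131.25·0.79/FG;  °P = 259 − 259/SG (for OG→OE and FG→AE);  RE = 0.1808·OE + 0.8192·AE;  Cal = (6.9·ABW + 4·(RE−0.1))·FG·3.55
ABW = (1.061 − 1.032)·131.25·0.79/1.032 = 2.9137
OE = 259 − 259/1.061 = 14.8907 °P
AE = 259 − 259/1.032 = 8.0310 °P
RE = 0.1808·14.8907 + 0.8192·8.0310 = 9.2712 °P
Cal = (6.9·2.9137 + 4·(9.2712−0.1))·1.032·3.55

208.0539 kcal


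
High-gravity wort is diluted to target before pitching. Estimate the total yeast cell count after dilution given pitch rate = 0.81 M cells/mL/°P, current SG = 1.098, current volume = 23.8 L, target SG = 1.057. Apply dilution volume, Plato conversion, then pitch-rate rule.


V_w = V·((SG_c−1)/(SG_t−1)−1);  °P = 259 − 259/SG_t;  cells = rate·(V+V_w)·°P
V_w = 23.8·((1.098−1)/(1.057−1)−1) = 17.1193
V_final = 23.8 + 17.1193 = 40.9193
°P = 259 − 259/1.057 = 13.9669
cells = 0.81·40.9193·13.9669

462.9273 billion cells


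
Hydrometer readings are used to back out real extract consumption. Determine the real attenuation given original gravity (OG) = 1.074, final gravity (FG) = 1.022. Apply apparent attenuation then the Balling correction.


AA = (OG−FG)/(OG−1)·100;  RA = AA·0.8192
AA = (1.074 − 1.022)/(1.074 − 1)·100 = 70.2703
RA = 70.2703·0.8192

57.5654 %


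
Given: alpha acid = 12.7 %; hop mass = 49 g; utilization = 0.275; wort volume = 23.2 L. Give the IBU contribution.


IBU = (α/100)·mass·U·1000 / V
IBU = (12.7/100)·49·0.275·1000 / 23.2

73.7640 IBU


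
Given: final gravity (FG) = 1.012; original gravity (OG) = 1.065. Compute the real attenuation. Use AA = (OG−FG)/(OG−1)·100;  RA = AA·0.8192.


AA = (1.065 − 1.012)/(1.065 − 1)·100 = 81.5385
RA = 81.5385·0.8192

66.7963 %


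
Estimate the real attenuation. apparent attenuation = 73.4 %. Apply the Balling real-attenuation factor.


RA = AA · 0.8192
RA = 73.4 · 0.8192

60.1293 %


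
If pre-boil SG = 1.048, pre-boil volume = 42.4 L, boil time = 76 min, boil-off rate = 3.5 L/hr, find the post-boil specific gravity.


V_post = V_pre − rate·(t/60);  SG_post = 1 + (SG_pre−1)·V_pre/V_post
V_post = 42.4 − 3.5·(76/60) = 37.9667
SG_post = 1 + (1.048 − 1)·42.4/37.9667

1.0536


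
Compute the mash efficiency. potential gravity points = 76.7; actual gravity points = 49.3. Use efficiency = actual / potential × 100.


efficiency = 49.3 / 76.7 × 100

64.2764 %


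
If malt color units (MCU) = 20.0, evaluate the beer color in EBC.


SRM = 1.4922·MCU^0.6859;  EBC = SRM·1.97
SRM = 1.4922·20.0^0.6859 = 11.6467
EBC = 11.6467·1.97

22.9440 EBC


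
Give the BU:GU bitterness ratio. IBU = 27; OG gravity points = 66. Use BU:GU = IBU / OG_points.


BU:GU = 27 / 66

0.4091


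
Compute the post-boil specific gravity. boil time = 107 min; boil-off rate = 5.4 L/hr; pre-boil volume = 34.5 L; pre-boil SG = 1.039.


V_post = V_pre − rate·(t/60);  SG_post = 1 + (SG_pre−1)·V_pre/V_post
V_post = 34.5 − 5.4·(107/60) = 24.8700
SG_post = 1 + (1.039 − 1)·34.5/24.8700

1.0541


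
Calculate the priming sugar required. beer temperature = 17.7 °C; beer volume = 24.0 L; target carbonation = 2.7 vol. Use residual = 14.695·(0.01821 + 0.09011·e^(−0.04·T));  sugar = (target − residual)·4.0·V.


residual = 14.695·(0.01821 + 0.09011·e^(−0.04·17.7)) = 0.9199
sugar = (2.7 − 0.9199)·4.0·24.0

170.8879 g


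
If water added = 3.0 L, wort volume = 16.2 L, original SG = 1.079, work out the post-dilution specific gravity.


SG_new = 1 + (SG_old − 1)·V_old/(V_old + V_water)
pts = (1.079 − 1)·1000·16.2/(16.2 + 3.0) = 66.6562
SG_new = 1 + 66.6562/1000

1.0667


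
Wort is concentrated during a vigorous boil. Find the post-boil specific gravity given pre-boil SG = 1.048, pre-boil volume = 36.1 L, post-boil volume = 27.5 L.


SG_post = 1 + (SG_pre − 1)·V_pre/V_post
pts_pre = (1.048 − 1)·1000 = 48.0000
pts_post = 48.0000·36.1/27.5 = 63.0109
SG_post = 1 + 63.0109/1000

1.0630


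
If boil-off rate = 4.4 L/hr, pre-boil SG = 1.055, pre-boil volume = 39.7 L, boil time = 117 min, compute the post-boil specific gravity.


V_post = V_pre − rate·(t/60);  SG_post = 1 + (SG_pre−1)·V_pre/V_post
V_post = 39.7 − 4.4·(117/60) = 31.1200
SG_post = 1 + (1.055 − 1)·39.7/31.1200

1.0702


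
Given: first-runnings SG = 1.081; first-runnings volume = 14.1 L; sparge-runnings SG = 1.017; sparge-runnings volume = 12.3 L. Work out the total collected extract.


total = Σ (SG_i − 1)·1000·V_i
first = (1.081 − 1)·1000·14.1 = 1142.1000
sparge = (1.017 − 1)·1000·12.3 = 209.1000
total = 1142.1000 + 209.1000

1351.2000 gravity·L


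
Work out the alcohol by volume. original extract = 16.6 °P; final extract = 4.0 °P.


SG = 259/(259 − P);  ABV = (OG − FG)·131.25
OG = 259/(259 − 16.6) = 1.0685
FG = 259/(259 − 4.0) = 1.0157
ABV = (1.0685 − 1.0157)·131.25

6.9294 % ABV


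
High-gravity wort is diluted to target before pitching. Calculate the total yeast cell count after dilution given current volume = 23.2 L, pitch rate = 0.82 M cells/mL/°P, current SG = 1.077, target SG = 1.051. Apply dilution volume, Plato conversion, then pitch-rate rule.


V_w = V·((SG_c−1)/(SG_t−1)−1);  °P = 259 − 259/SG_t;  cells = rate·(V+V_w)·°P
V_w = 23.2·((1.077−1)/(1.051−1)−1) = 11.8275
V_final = 23.2 + 11.8275 = 35.0275
°P = 259 − 259/1.051 = 12.5680
cells = 0.82·35.0275·12.5680

360.9854 billion cells


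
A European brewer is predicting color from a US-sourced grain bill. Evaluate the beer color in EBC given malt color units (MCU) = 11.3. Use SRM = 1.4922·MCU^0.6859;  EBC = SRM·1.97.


SRM = 1.4922·11.3^0.6859 = 7.8729
EBC = 7.8729·1.97

15.5096 EBC


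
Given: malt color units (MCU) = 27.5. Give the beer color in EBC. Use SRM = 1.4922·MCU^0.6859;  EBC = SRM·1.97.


SRM = 1.4922·27.5^0.6859 = 14.4899
EBC = 14.4899·1.97

28.5451 EBC


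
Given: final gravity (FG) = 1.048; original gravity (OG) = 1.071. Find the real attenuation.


AA = (OG−FG)/(OG−1)·100;  RA = AA·0.8192
AA = (1.071 − 1.048)/(1.071 − 1)·100 = 32.3944
RA = 32.3944·0.8192

26.5375 %


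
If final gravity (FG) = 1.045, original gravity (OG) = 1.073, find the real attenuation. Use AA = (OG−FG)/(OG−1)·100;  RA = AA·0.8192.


AA = (1.073 − 1.045)/(1.073 − 1)·100 = 38.3562
RA = 38.3562·0.8192

31.4214 %


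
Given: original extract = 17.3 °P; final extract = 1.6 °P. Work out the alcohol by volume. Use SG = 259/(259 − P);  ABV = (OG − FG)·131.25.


OG = 259/(259 − 17.3) = 1.0716
FG = 259/(259 − 1.6) = 1.0062
ABV = (1.0716 − 1.0062)·131.25

8.5785 % ABV


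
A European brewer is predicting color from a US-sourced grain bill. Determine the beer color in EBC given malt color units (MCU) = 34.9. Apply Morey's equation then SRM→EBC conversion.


SRM = 1.4922·MCU^0.6859;  EBC = SRM·1.97
SRM = 1.4922·34.9^0.6859 = 17.0628
EBC = 17.0628·1.97

33.6138 EBC


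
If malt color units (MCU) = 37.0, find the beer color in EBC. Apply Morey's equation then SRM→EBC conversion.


SRM = 1.4922·MCU^0.6859;  EBC = SRM·1.97
SRM = 1.4922·37.0^0.6859 = 17.7606
EBC = 17.7606·1.97

34.9883 EBC


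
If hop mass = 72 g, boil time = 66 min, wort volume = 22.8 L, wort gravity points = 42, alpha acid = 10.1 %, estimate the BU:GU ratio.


U = 1.65·0.000125^(GP/1000)·(1−e^(−0.04t))/4.15;  IBU = (α/100)·m·U·1000/V;  BU:GU = IBU/GP
U = 1.65·0.000125^(42/1000)·(1−e^(−0.04·66))/4.15 = 0.2531
IBU = (10.1/100)·72·0.2531·1000/22.8 = 80.7369
BU:GU = 80.7369/42

1.9223


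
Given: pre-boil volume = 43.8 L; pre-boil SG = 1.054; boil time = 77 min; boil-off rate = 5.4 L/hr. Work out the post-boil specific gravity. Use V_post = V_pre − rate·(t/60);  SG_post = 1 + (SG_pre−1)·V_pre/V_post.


V_post = 43.8 − 5.4·(77/60) = 36.8700
SG_post = 1 + (1.054 − 1)·43.8/36.8700

1.0641


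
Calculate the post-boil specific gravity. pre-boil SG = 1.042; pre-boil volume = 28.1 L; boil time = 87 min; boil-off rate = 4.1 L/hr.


V_post = V_pre − rate·(t/60);  SG_post = 1 + (SG_pre−1)·V_pre/V_post
V_post = 28.1 − 4.1·(87/60) = 22.1550
SG_post = 1 + (1.042 − 1)·28.1/22.1550

1.0533


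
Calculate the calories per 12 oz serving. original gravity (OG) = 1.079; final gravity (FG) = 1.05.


ABW = (OG−FG)·131.25·0.79/FG;  °P = 259 − 259/SG (for OG→OE and FG→AE);  RE = 0.1808·OE + 0.8192·AE;  Cal = (6.9·ABW + 4·(RE−0.1))·FG·3.55
ABW = (1.079 − 1.05)·131.25·0.79/1.05 = 2.8637
OE = 259 − 259/1.079 = 18.9629 °P
AE = 259 − 259/1.05 = 12.3333 °P
RE = 0.1808·18.9629 + 0.8192·12.3333 = 13.5320 °P
Cal = (6.9·2.8637 + 4·(13.5320−0.1))·1.05·3.55

273.9255 kcal


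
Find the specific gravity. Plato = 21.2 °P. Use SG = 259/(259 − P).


SG = 259/(259 − 21.2)

1.0892


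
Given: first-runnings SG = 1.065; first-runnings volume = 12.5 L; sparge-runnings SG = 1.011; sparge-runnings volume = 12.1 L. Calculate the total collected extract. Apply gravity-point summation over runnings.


total = Σ (SG_i − 1)·1000·V_i
first = (1.065 − 1)·1000·12.5 = 812.5000
sparge = (1.011 − 1)·1000·12.1 = 133.1000
total = 812.5000 + 133.1000

945.6000 gravity·L


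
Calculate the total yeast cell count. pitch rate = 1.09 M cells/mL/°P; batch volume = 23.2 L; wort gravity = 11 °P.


cells (billions) = rate · V_L · °P
cells = 1.09 · 23.2 · 11

278.1680 billion cells


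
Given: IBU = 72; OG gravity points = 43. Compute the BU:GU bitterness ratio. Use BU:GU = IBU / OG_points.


BU:GU = 72 / 43

1.6744


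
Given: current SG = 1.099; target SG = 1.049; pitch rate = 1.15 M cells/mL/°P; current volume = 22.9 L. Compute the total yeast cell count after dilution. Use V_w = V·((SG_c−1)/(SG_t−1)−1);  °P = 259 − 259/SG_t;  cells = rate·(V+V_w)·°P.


V_w = 22.9·((1.099−1)/(1.049−1)−1) = 23.3673
V_final = 22.9 + 23.3673 = 46.2673
°P = 259 − 259/1.049 = 12.0982
cells = 1.15·46.2673·12.0982

643.7138 billion cells


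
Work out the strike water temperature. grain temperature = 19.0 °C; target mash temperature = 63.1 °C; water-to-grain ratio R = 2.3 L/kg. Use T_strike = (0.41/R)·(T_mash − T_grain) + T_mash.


T_strike = (0.41/2.3)·(63.1 − 19.0) + 63.1

70.9613 °C


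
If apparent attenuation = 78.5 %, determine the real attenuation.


RA = AA · 0.8192
RA = 78.5 · 0.8192

64.3072 %


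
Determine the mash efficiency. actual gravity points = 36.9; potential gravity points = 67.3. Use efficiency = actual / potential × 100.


efficiency = 36.9 / 67.3 × 100

54.8291 %


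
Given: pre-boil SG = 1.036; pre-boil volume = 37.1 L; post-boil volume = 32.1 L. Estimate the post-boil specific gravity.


SG_post = 1 + (SG_pre − 1)·V_pre/V_post
pts_pre = (1.036 − 1)·1000 = 36.0000
pts_post = 36.0000·37.1/32.1 = 41.6075
SG_post = 1 + 41.6075/1000

1.0416


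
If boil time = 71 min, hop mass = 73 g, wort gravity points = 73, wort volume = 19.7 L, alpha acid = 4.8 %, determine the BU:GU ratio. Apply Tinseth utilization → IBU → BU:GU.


U = 1.65·0.000125^(GP/1000)·(1−e^(−0.04t))/4.15;  IBU = (α/100)·m·U·1000/V;  BU:GU = IBU/GP
U = 1.65·0.000125^(73/1000)·(1−e^(−0.04·71))/4.15 = 0.1943
IBU = (4.8/100)·73·0.1943·1000/19.7 = 34.5512
BU:GU = 34.5512/73

0.4733


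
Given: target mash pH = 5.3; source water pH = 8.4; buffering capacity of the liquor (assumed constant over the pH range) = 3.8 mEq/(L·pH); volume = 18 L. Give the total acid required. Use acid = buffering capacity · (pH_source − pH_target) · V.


acid = 3.8 · (8.4 − 5.3) · 18

212.0400 mEq


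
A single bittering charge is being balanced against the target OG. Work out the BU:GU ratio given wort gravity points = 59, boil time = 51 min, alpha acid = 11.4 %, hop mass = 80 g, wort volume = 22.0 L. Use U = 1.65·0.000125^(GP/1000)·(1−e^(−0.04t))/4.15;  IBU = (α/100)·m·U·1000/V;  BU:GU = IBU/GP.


U = 1.65·0.000125^(59/1000)·(1−e^(−0.04·51))/4.15 = 0.2035
IBU = (11.4/100)·80·0.2035·1000/22.0 = 84.3783
BU:GU = 84.3783/59

1.4301


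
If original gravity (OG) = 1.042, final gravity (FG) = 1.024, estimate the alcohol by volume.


ABV = (OG − FG) · 131.25
ABV = (1.042 − 1.024) · 131.25

2.3625 % ABV


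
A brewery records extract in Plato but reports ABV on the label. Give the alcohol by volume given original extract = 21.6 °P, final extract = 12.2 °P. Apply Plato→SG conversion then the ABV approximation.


SG = 259/(259 − P);  ABV = (OG − FG)·131.25
OG = 259/(259 − 21.6) = 1.0910
FG = 259/(259 − 12.2) = 1.0494
ABV = (1.0910 − 1.0494)·131.25

5.4538 % ABV


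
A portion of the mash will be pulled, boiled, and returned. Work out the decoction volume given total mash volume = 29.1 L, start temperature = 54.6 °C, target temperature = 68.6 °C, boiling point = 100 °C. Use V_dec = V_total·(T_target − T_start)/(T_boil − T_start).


V_dec = 29.1·(68.6 − 54.6)/(100 − 54.6)

8.9736 L


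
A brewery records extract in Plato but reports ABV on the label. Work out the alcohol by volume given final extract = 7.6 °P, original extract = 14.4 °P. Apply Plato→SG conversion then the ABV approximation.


SG = 259/(259 − P);  ABV = (OG − FG)·131.25
OG = 259/(259 − 14.4) = 1.0589
FG = 259/(259 − 7.6) = 1.0302
ABV = (1.0589 − 1.0302)·131.25

3.7591 % ABV


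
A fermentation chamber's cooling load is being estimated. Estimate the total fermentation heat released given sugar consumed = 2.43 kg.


Q = m_sugar · 590 kJ/kg
Q = 2.43 · 590

1433.7000 kJ


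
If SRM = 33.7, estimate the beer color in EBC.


EBC = SRM · 1.97
EBC = 33.7 · 1.97

66.3890 EBC


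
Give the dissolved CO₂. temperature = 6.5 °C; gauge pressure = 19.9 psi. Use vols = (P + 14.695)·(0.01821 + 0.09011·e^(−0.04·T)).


vols = (19.9 + 14.695)·(0.01821 + 0.09011·e^(−0.04·6.5))

3.0336 volumes


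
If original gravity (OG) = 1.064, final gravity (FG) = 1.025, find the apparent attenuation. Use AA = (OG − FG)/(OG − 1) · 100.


AA = (1.064 − 1.025)/(1.064 − 1) · 100

60.9375 %


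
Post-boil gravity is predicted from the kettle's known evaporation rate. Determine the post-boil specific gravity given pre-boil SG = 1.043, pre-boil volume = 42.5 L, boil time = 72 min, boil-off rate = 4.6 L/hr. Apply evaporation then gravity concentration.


V_post = V_pre − rate·(t/60);  SG_post = 1 + (SG_pre−1)·V_pre/V_post
V_post = 42.5 − 4.6·(72/60) = 36.9800
SG_post = 1 + (1.043 − 1)·42.5/36.9800

1.0494


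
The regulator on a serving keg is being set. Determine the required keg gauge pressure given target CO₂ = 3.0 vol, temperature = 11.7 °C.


psi = vols/(0.01821 + 0.09011·e^(−0.04·T)) − 14.695
psi = 3.0/(0.01821 + 0.09011·e^(−0.04·11.7)) − 14.695

25.4970 psi


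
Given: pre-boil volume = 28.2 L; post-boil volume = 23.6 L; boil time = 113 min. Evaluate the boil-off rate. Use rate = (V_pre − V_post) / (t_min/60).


rate = (28.2 − 23.6) / (113/60)

2.4425 L/hr


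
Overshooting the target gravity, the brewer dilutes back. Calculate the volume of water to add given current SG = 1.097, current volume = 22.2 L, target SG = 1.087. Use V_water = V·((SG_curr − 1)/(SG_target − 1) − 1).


V_water = 22.2·((1.097 − 1)/(1.087 − 1) − 1)

2.5517 L


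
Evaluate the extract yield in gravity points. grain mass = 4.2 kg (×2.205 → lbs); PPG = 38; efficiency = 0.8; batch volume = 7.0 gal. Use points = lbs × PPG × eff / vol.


lbs = 4.2 × 2.205 = 9.2610
points = 9.2610 × 38 × 0.8 / 7.0

40.2192 points


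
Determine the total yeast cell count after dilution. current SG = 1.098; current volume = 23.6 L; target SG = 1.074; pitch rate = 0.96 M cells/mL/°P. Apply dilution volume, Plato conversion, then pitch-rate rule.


V_w = V·((SG_c−1)/(SG_t−1)−1);  °P = 259 − 259/SG_t;  cells = rate·(V+V_w)·°P
V_w = 23.6·((1.098−1)/(1.074−1)−1) = 7.6541
V_final = 23.6 + 7.6541 = 31.2541
°P = 259 − 259/1.074 = 17.8454
cells = 0.96·31.2541·17.8454

535.4326 billion cells


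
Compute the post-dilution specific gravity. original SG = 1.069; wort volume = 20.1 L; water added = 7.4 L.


SG_new = 1 + (SG_old − 1)·V_old/(V_old + V_water)
pts = (1.069 − 1)·1000·20.1/(20.1 + 7.4) = 50.4327
SG_new = 1 + 50.4327/1000

1.0504


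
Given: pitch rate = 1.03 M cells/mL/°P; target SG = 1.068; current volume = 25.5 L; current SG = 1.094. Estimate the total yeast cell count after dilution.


V_w = V·((SG_c−1)/(SG_t−1)−1);  °P = 259 − 259/SG_t;  cells = rate·(V+V_w)·°P
V_w = 25.5·((1.094−1)/(1.068−1)−1) = 9.7500
V_final = 25.5 + 9.7500 = 35.2500
°P = 259 − 259/1.068 = 16.4906
cells = 1.03·35.2500·16.4906

598.7338 billion cells


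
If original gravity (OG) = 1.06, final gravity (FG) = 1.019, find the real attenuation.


AA = (OG−FG)/(OG−1)·100;  RA = AA·0.8192
AA = (1.06 − 1.019)/(1.06 − 1)·100 = 68.3333
RA = 68.3333·0.8192

55.9787 %


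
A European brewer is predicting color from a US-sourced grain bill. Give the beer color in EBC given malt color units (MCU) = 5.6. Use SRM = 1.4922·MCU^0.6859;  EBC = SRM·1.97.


SRM = 1.4922·5.6^0.6859 = 4.8642
EBC = 4.8642·1.97

9.5824 EBC


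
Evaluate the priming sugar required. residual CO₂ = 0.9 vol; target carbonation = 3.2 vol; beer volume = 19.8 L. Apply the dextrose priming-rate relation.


sugar = (target − residual)·4.0·V
sugar = (3.2 − 0.9)·4.0·19.8

182.1600 g


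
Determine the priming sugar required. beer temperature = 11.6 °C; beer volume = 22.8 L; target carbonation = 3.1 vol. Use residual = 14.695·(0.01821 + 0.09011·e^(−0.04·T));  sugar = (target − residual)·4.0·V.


residual = 14.695·(0.01821 + 0.09011·e^(−0.04·11.6)) = 1.1002
sugar = (3.1 − 1.1002)·4.0·22.8

182.3833 g


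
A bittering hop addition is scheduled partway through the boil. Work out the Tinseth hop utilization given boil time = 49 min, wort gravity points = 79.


U = 1.65·0.000125^(GP/1000) · (1 − e^(−0.04·t))/4.15
bigness = 1.65·0.000125^(79/1000) = 0.8112
boil_factor = (1 − e^(−0.04·49))/4.15 = 0.2070
U = 0.8112 · 0.2070

0.1679


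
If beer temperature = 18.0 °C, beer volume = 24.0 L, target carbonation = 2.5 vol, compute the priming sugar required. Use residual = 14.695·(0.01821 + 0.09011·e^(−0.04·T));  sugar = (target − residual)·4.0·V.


residual = 14.695·(0.01821 + 0.09011·e^(−0.04·18.0)) = 0.9121
sugar = (2.5 − 0.9121)·4.0·24.0

152.4349 g


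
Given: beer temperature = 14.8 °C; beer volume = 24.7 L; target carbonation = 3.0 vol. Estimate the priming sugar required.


residual = 14.695·(0.01821 + 0.09011·e^(−0.04·T));  sugar = (target − residual)·4.0·V
residual = 14.695·(0.01821 + 0.09011·e^(−0.04·14.8)) = 1.0002
sugar = (3.0 − 1.0002)·4.0·24.7

197.5851 g


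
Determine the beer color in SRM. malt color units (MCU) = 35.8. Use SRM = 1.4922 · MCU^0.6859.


SRM = 1.4922 · 35.8^0.6859

17.3634 SRM


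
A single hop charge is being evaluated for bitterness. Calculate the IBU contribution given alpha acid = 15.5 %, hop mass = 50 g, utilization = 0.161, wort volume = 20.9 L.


IBU = (α/100)·mass·U·1000 / V
IBU = (15.5/100)·50·0.161·1000 / 20.9

59.7010 IBU


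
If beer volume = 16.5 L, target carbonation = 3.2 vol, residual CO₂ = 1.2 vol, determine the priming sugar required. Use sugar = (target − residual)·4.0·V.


sugar = (3.2 − 1.2)·4.0·16.5

132.0000 g


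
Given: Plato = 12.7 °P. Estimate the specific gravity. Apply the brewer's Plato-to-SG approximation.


SG = 259/(259 − P)
SG = 259/(259 − 12.7)

1.0516


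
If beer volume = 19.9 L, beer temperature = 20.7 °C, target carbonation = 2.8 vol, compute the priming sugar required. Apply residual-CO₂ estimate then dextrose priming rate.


residual = 14.695·(0.01821 + 0.09011·e^(−0.04·T));  sugar = (target − residual)·4.0·V
residual = 14.695·(0.01821 + 0.09011·e^(−0.04·20.7)) = 0.8462
sugar = (2.8 − 0.8462)·4.0·19.9

155.5262 g


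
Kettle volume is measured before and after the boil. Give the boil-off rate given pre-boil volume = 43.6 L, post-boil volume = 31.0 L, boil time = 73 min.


rate = (V_pre − V_post) / (t_min/60)
rate = (43.6 − 31.0) / (73/60)

10.3562 L/hr


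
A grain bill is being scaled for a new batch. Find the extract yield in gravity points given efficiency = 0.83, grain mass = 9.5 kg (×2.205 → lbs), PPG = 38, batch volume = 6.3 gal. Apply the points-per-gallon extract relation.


points = lbs × PPG × eff / vol
lbs = 9.5 × 2.205 = 20.9475
points = 20.9475 × 38 × 0.83 / 6.3

104.8705 points


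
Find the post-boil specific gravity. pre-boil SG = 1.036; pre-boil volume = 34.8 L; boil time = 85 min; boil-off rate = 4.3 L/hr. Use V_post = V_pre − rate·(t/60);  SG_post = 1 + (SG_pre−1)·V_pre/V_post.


V_post = 34.8 − 4.3·(85/60) = 28.7083
SG_post = 1 + (1.036 − 1)·34.8/28.7083

1.0436


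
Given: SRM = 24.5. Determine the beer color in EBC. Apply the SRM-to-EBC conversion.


EBC = SRM · 1.97
EBC = 24.5 · 1.97

48.2650 EBC


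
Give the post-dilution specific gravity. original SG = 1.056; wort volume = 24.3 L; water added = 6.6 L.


SG_new = 1 + (SG_old − 1)·V_old/(V_old + V_water)
pts = (1.056 − 1)·1000·24.3/(24.3 + 6.6) = 44.0388
SG_new = 1 + 44.0388/1000

1.0440


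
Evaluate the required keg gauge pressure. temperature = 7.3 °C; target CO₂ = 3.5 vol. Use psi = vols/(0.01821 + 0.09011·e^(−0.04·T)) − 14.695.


psi = 3.5/(0.01821 + 0.09011·e^(−0.04·7.3)) − 14.695

26.2400 psi


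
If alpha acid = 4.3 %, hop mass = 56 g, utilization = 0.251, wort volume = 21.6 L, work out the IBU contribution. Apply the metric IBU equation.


IBU = (α/100)·mass·U·1000 / V
IBU = (4.3/100)·56·0.251·1000 / 21.6

27.9819 IBU


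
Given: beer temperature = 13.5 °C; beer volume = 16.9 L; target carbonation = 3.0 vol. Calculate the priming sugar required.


residual = 14.695·(0.01821 + 0.09011·e^(−0.04·T));  sugar = (target − residual)·4.0·V
residual = 14.695·(0.01821 + 0.09011·e^(−0.04·13.5)) = 1.0393
sugar = (3.0 − 1.0393)·4.0·16.9

132.5466 g


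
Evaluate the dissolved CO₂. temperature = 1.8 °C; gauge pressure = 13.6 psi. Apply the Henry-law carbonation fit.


vols = (P + 14.695)·(0.01821 + 0.09011·e^(−0.04·T))
vols = (13.6 + 14.695)·(0.01821 + 0.09011·e^(−0.04·1.8))

2.8878 volumes


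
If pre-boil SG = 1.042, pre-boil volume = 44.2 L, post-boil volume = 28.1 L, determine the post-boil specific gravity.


SG_post = 1 + (SG_pre − 1)·V_pre/V_post
pts_pre = (1.042 − 1)·1000 = 42.0000
pts_post = 42.0000·44.2/28.1 = 66.0641
SG_post = 1 + 66.0641/1000

1.0661


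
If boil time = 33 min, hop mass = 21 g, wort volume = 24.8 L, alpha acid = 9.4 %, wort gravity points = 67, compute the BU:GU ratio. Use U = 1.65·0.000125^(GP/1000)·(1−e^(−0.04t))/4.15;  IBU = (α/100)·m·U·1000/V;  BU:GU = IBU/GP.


U = 1.65·0.000125^(67/1000)·(1−e^(−0.04·33))/4.15 = 0.1596
IBU = (9.4/100)·21·0.1596·1000/24.8 = 12.7013
BU:GU = 12.7013/67

0.1896


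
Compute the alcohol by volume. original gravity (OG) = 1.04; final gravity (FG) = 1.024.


ABV = (OG − FG) · 131.25
ABV = (1.04 − 1.024) · 131.25

2.1000 % ABV


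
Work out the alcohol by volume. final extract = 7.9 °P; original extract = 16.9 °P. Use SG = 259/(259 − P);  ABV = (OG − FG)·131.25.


OG = 259/(259 − 16.9) = 1.0698
FG = 259/(259 − 7.9) = 1.0315
ABV = (1.0698 − 1.0315)·131.25

5.0327 % ABV


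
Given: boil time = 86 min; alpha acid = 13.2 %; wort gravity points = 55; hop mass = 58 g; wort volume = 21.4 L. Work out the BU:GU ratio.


U = 1.65·0.000125^(GP/1000)·(1−e^(−0.04t))/4.15;  IBU = (α/100)·m·U·1000/V;  BU:GU = IBU/GP
U = 1.65·0.000125^(55/1000)·(1−e^(−0.04·86))/4.15 = 0.2348
IBU = (13.2/100)·58·0.2348·1000/21.4 = 83.9847
BU:GU = 83.9847/55

1.5270


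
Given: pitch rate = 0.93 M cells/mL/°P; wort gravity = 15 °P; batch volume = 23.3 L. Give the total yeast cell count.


cells (billions) = rate · V_L · °P
cells = 0.93 · 23.3 · 15

325.0350 billion cells


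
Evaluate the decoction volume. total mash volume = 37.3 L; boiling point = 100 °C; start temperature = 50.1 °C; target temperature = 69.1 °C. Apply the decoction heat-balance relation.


V_dec = V_total·(T_target − T_start)/(T_boil − T_start)
V_dec = 37.3·(69.1 − 50.1)/(100 − 50.1)

14.2024 L


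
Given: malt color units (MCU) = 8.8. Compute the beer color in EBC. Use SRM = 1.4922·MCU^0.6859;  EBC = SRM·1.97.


SRM = 1.4922·8.8^0.6859 = 6.6320
EBC = 6.6320·1.97

13.0651 EBC


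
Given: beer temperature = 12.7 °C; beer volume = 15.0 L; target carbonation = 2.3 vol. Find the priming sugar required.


residual = 14.695·(0.01821 + 0.09011·e^(−0.04·T));  sugar = (target − residual)·4.0·V
residual = 14.695·(0.01821 + 0.09011·e^(−0.04·12.7)) = 1.0643
sugar = (2.3 − 1.0643)·4.0·15.0

74.1394 g


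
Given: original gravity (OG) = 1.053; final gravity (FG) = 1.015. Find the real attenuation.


AA = (OG−FG)/(OG−1)·100;  RA = AA·0.8192
AA = (1.053 − 1.015)/(1.053 − 1)·100 = 71.6981
RA = 71.6981·0.8192

58.7351 %


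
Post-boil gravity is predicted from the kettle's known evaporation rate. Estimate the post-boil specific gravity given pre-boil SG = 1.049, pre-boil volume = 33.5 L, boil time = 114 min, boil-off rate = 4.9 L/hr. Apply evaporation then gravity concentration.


V_post = V_pre − rate·(t/60);  SG_post = 1 + (SG_pre−1)·V_pre/V_post
V_post = 33.5 − 4.9·(114/60) = 24.1900
SG_post = 1 + (1.049 − 1)·33.5/24.1900

1.0679


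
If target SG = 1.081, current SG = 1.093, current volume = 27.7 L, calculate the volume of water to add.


V_water = V·((SG_curr − 1)/(SG_target − 1) − 1)
V_water = 27.7·((1.093 − 1)/(1.081 − 1) − 1)

4.1037 L


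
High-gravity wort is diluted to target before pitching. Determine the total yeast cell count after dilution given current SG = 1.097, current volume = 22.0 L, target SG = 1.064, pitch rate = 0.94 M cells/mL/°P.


V_w = V·((SG_c−1)/(SG_t−1)−1);  °P = 259 − 259/SG_t;  cells = rate·(V+V_w)·°P
V_w = 22.0·((1.097−1)/(1.064−1)−1) = 11.3437
V_final = 22.0 + 11.3437 = 33.3437
°P = 259 − 259/1.064 = 15.5789
cells = 0.94·33.3437·15.5789

488.2929 billion cells


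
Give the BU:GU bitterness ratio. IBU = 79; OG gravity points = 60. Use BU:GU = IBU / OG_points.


BU:GU = 79 / 60

1.3167


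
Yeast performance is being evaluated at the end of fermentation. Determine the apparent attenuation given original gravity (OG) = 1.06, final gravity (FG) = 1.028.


AA = (OG − FG)/(OG − 1) · 100
AA = (1.06 − 1.028)/(1.06 − 1) · 100

53.3333 %


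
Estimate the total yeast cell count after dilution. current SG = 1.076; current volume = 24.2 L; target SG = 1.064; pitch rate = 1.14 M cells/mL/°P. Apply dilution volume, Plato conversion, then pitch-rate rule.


V_w = V·((SG_c−1)/(SG_t−1)−1);  °P = 259 − 259/SG_t;  cells = rate·(V+V_w)·°P
V_w = 24.2·((1.076−1)/(1.064−1)−1) = 4.5375
V_final = 24.2 + 4.5375 = 28.7375
°P = 259 − 259/1.064 = 15.5789
cells = 1.14·28.7375·15.5789

510.3780 billion cells


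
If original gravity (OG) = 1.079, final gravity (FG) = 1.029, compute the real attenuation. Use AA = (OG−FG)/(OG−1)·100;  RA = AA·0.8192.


AA = (1.079 − 1.029)/(1.079 − 1)·100 = 63.2911
RA = 63.2911·0.8192

51.8481 %


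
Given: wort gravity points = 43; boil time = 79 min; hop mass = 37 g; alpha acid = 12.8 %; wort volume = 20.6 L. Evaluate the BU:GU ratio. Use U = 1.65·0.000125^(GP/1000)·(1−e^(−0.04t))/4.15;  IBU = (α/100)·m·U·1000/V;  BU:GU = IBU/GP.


U = 1.65·0.000125^(43/1000)·(1−e^(−0.04·79))/4.15 = 0.2587
IBU = (12.8/100)·37·0.2587·1000/20.6 = 59.4730
BU:GU = 59.4730/43

1.3831
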